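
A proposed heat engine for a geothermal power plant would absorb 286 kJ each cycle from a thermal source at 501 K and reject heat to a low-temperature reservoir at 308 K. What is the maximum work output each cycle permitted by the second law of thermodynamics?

The upper bound on efficiency is η_max = 1 − T_C/T_H = 1 − 308.00/501.00 = 0.3852.
W_max = η_max · Q_H = 0.3852 × 286 = 110 kJ.

W_max ≈ 110 kJ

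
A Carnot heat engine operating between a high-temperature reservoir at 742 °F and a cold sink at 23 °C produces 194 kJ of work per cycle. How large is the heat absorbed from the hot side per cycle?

T_H = 742 °F → (742 − 32) × 5/9 = 394.44 °C = 667.59 K.
T_C = 23 °C → 23 + 273.15 = 296.15 K.
For a reversible engine, η = 1 − T_C/T_H = 1 − 296.15/667.59 = 0.5564.
Q_H = W/η = 194/0.5564 = 349 kJ.

Q_H ≈ 349 kJ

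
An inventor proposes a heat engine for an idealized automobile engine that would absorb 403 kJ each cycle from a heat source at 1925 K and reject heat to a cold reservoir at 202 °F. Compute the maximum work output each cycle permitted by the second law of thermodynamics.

W_max ≈ 326 kJ

T_C = 202 °F → (202 − 32) × 5/9 = 94.44 °C = 367.59 K.
By the Carnot theorem, η_max = 1 − T_C/T_H = 1 − 367.59/1925.00 = 0.8090.
W_max = η_max · Q_H = 0.8090 × 403 = 326 kJ.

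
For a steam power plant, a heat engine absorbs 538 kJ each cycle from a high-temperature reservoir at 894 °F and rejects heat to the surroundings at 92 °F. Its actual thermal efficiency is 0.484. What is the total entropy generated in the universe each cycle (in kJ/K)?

ΔS_univ ≈ 0.190 kJ/K

T_H = 894 °F → (894 − 32) × 5/9 = 478.89 °C = 752.04 K.
T_C = 92 °F → (92 − 32) × 5/9 = 33.33 °C = 306.48 K.
W = η·Q_H = 0.484 × 538 = 260.4 kJ, so Q_C = Q_H − W = 277.6 kJ.
The hot reservoir loses entropy Q_H/T_H = 538/752.04 = 0.7154 kJ/K; the cold reservoir gains Q_C/T_C = 277.6/306.48 = 0.9058 kJ/K.
ΔS_univ = −Q_H/T_H + Q_C/T_C = 0.190 kJ/K (> 0, since η = 0.484 < η_Carnot = 0.592).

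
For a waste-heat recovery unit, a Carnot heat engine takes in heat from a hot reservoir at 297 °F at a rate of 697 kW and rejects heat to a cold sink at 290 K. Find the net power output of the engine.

T_H = 297 °F → (297 − 32) × 5/9 = 147.22 °C = 420.37 K.
The Carnot efficiency is η = 1 − T_C/T_H = 1 − 290.00/420.37 = 0.3101.
W = η·Q_H = 0.3101 × 697 = 216 kW.

Ẇ ≈ 216 kW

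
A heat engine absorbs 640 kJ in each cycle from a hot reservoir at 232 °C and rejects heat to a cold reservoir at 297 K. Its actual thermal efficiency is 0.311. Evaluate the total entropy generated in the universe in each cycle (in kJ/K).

T_H = 232 °C → 232 + 273.15 = 505.15 K.
W = η·Q_H = 0.311 × 640 = 199.0 kJ, so Q_C = Q_H − W = 441.0 kJ.
The hot reservoir loses entropy Q_H/T_H = 640/505.15 = 1.267 kJ/K; the cold reservoir gains Q_C/T_C = 441.0/297.00 = 1.485 kJ/K.
ΔS_univ = −Q_H/T_H + Q_C/T_C = 0.2178 kJ/K (> 0, since η = 0.311 < η_Carnot = 0.412).

ΔS_univ ≈ 0.2178 kJ/K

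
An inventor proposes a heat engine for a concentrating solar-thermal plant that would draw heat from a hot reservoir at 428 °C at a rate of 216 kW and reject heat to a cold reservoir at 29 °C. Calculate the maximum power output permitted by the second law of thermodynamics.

T_H = 428 °C → 428 + 273.15 = 701.15 K.
T_C = 29 °C → 29 + 273.15 = 302.15 K.
No engine can exceed the Carnot limit: η_max = 1 − T_C/T_H = 1 − 302.15/701.15 = 0.5691.
W_max = η_max · Q_H = 0.5691 × 216 = 123 kW.

Ẇ_max ≈ 123 kW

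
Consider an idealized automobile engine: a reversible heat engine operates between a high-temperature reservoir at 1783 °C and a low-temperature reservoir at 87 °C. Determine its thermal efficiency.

T_H = 1783 °C → 1783 + 273.15 = 2056.15 K.
T_C = 87 °C → 87 + 273.15 = 360.15 K.
Since the cycle is reversible, η = 1 − T_C/T_H = 1 − 360.15/2056.15 = 0.825.

η ≈ 0.825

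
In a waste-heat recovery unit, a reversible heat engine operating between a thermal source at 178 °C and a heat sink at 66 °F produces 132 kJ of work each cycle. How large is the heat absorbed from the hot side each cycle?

Q_H ≈ 374.3 kJ

T_H = 178 °C → 178 + 273.15 = 451.15 K.
T_C = 66 °F → (66 − 32) × 5/9 = 18.89 °C = 292.04 K.
η_rev = 1 − T_C/T_H = 1 − 292.04/451.15 = 0.3527.
Q_H = W/η = 132/0.3527 = 374.3 kJ.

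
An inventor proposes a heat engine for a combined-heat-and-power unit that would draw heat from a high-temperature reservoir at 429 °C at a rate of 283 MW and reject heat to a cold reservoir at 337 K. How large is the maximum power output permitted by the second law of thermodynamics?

Ẇ_max ≈ 147 MW

T_H = 429 °C → 429 + 273.15 = 702.15 K.
By the Carnot theorem, η_max = 1 − T_C/T_H = 1 − 337.00/702.15 = 0.5200.
W_max = η_max · Q_H = 0.5200 × 283 = 147 MW.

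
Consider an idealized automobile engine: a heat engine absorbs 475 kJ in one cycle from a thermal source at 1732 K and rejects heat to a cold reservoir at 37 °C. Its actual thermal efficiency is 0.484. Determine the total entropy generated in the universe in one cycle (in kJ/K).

ΔS_univ ≈ 0.516 kJ/K

T_C = 37 °C → 37 + 273.15 = 310.15 K.
W = η·Q_H = 0.484 × 475 = 229.9 kJ, so Q_C = Q_H − W = 245.1 kJ.
Entropy balance on the reservoirs: −Q_H/T_H = -0.2742 kJ/K, +Q_C/T_C = 0.7903 kJ/K.
ΔS_univ = −Q_H/T_H + Q_C/T_C = 0.516 kJ/K (> 0, since η = 0.484 < η_Carnot = 0.821).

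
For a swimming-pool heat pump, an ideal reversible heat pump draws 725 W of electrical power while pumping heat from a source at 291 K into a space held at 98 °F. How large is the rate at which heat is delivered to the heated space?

Q̇_H ≈ 11940 W

T_H = 98 °F → (98 − 32) × 5/9 = 36.67 °C = 309.82 K.
COP_HP = T_H/(T_H − T_C) = 309.82/18.82 = 16.4650.
Q_H = COP_HP · W = 16.4650 × 725 = 11940 W.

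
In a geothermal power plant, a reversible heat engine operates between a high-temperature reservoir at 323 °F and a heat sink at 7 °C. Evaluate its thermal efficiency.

η ≈ 0.356

T_H = 323 °F → (323 − 32) × 5/9 = 161.67 °C = 434.82 K.
T_C = 7 °C → 7 + 273.15 = 280.15 K.
Carnot efficiency: η = 1 − T_C/T_H = 1 − 280.15/434.82 = 0.356.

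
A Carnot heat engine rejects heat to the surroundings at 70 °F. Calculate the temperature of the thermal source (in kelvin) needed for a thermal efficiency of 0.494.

T_H ≈ 582 K

T_C = 70 °F → (70 − 32) × 5/9 = 21.11 °C = 294.26 K.
From η = 1 − T_C/T_H, solving for T_H gives T_H = T_C/(1 − η) = 294.26/(1 − 0.494) = 582 K.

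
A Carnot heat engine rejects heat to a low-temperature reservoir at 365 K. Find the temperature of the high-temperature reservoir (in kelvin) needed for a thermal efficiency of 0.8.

From η = 1 − T_C/T_H, solving for T_H gives T_H = T_C/(1 − η) = 365.00/(1 − 0.8) = 1830 K.

T_H ≈ 1830 K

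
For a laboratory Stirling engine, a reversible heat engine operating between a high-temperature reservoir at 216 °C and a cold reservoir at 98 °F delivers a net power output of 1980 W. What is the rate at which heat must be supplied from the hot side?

T_H = 216 °C → 216 + 273.15 = 489.15 K.
T_C = 98 °F → (98 − 32) × 5/9 = 36.67 °C = 309.82 K.
η_rev = 1 − T_C/T_H = 1 − 309.82/489.15 = 0.3666.
Q_H = W/η = 1980/0.3666 = 5400 W.

Q̇_H ≈ 5400 W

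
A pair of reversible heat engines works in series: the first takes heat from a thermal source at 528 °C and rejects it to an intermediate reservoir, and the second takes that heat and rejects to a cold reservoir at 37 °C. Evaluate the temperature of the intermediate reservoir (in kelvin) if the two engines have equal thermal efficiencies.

T_m ≈ 498 K

T_H = 528 °C → 528 + 273.15 = 801.15 K.
T_C = 37 °C → 37 + 273.15 = 310.15 K.
Equal efficiencies require 1 − T_m/T_H = 1 − T_C/T_m, i.e. T_m/T_H = T_C/T_m, so T_m = √(T_H·T_C) = √(801.15 × 310.15) = 498 K.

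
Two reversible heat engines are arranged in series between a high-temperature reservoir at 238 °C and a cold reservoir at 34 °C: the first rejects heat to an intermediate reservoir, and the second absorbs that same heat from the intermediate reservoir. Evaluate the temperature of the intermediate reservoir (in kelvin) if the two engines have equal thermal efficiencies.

T_H = 238 °C → 238 + 273.15 = 511.15 K.
T_C = 34 °C → 34 + 273.15 = 307.15 K.
Equal efficiencies require 1 − T_m/T_H = 1 − T_C/T_m, i.e. T_m/T_H = T_C/T_m, so T_m = √(T_H·T_C) = √(511.15 × 307.15) = 396.2 K.

T_m ≈ 396.2 K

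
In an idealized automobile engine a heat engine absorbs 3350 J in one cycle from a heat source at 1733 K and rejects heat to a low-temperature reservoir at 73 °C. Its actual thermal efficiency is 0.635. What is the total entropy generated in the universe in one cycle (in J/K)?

ΔS_univ ≈ 1.60 J/K

T_C = 73 °C → 73 + 273.15 = 346.15 K.
W = η·Q_H = 0.635 × 3350 = 2127 J, so Q_C = Q_H − W = 1223 J.
Entropy balance on the reservoirs: −Q_H/T_H = -1.933 J/K, +Q_C/T_C = 3.532 J/K.
ΔS_univ = −Q_H/T_H + Q_C/T_C = 1.60 J/K (> 0, since η = 0.635 < η_Carnot = 0.800).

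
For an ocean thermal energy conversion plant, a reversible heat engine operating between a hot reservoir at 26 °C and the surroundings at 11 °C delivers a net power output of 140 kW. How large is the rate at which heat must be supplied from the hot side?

Q̇_H ≈ 2790 kW

T_H = 26 °C → 26 + 273.15 = 299.15 K.
T_C = 11 °C → 11 + 273.15 = 284.15 K.
Carnot efficiency: η = 1 − T_C/T_H = 1 − 284.15/299.15 = 0.0501.
Q_H = W/η = 140/0.0501 = 2790 kW.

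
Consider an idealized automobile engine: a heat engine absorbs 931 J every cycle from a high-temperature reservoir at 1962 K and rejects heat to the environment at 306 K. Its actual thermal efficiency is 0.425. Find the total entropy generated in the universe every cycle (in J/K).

ΔS_univ ≈ 1.27 J/K

W = η·Q_H = 0.425 × 931 = 395.7 J, so Q_C = Q_H − W = 535.3 J.
Entropy balance on the reservoirs: −Q_H/T_H = -0.4745 J/K, +Q_C/T_C = 1.749 J/K.
ΔS_univ = −Q_H/T_H + Q_C/T_C = 1.27 J/K (> 0, since η = 0.425 < η_Carnot = 0.844).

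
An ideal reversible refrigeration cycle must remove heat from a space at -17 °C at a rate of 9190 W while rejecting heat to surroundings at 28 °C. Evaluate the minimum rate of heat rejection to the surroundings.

T_H = 28 °C → 28 + 273.15 = 301.15 K.
T_C = -17 °C → -17 + 273.15 = 256.15 K.
For a reversible cycle Q_H/Q_C = T_H/T_C, so Q_H = Q_C·T_H/T_C = 9190 × 301.15/256.15 = 10800 W.

Q̇_H ≈ 10800 W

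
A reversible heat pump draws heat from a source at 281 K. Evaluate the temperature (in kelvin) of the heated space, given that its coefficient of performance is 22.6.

COP_HP = T_H/(T_H − T_C) ⇒ T_H = T_C·COP_HP/(COP_HP − 1) = 281.00 × 22.6/(22.6 − 1) = 294 K.

T_H ≈ 294 K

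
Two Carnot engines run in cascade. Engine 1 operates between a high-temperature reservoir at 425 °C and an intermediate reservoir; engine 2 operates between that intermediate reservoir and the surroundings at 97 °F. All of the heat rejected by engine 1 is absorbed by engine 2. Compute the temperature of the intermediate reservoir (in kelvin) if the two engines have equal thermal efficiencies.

T_H = 425 °C → 425 + 273.15 = 698.15 K.
T_C = 97 °F → (97 − 32) × 5/9 = 36.11 °C = 309.26 K.
Equal efficiencies require 1 − T_m/T_H = 1 − T_C/T_m, i.e. T_m/T_H = T_C/T_m, so T_m = √(T_H·T_C) = √(698.15 × 309.26) = 464.7 K.

T_m ≈ 464.7 K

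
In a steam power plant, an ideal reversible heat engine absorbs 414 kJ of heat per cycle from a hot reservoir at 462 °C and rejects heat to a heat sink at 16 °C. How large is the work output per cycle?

W ≈ 251.2 kJ

T_H = 462 °C → 462 + 273.15 = 735.15 K.
T_C = 16 °C → 16 + 273.15 = 289.15 K.
For a reversible engine, η = 1 − T_C/T_H = 1 − 289.15/735.15 = 0.6067.
W = η·Q_H = 0.6067 × 414 = 251.2 kJ.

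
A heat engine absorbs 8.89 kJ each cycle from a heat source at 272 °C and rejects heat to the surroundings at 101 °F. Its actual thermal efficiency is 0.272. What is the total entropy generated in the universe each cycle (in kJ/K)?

ΔS_univ ≈ 0.00447 kJ/K

T_H = 272 °C → 272 + 273.15 = 545.15 K.
T_C = 101 °F → (101 − 32) × 5/9 = 38.33 °C = 311.48 K.
W = η·Q_H = 0.272 × 8.89 = 2.418 kJ, so Q_C = Q_H − W = 6.472 kJ.
Entropy balance on the reservoirs: −Q_H/T_H = -0.01631 kJ/K, +Q_C/T_C = 0.02078 kJ/K.
ΔS_univ = −Q_H/T_H + Q_C/T_C = 0.00447 kJ/K (> 0, since η = 0.272 < η_Carnot = 0.429).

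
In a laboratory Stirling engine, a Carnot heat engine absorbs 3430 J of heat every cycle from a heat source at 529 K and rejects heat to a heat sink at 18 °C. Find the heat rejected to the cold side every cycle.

Q_C ≈ 1888 J

T_C = 18 °C → 18 + 273.15 = 291.15 K.
The Carnot efficiency is η = 1 − T_C/T_H = 1 − 291.15/529.00 = 0.4496.
For a reversible cycle Q_C/Q_H = T_C/T_H, so Q_C = 3430 × 291.15/529.00 = 1888 J.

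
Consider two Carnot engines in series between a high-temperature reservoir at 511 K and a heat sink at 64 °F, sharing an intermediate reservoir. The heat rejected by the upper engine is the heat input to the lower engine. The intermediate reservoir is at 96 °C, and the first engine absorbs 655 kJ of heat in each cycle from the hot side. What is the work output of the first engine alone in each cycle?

W₁ ≈ 182 kJ

T_C = 64 °F → (64 − 32) × 5/9 = 17.78 °C = 290.93 K.
T_m = 96 °C → 96 + 273.15 = 369.15 K.
First-stage efficiency η₁ = 1 − T_m/T_H = 1 − 369.15/511.00 = 0.2776.
W₁ = η₁·Q_H = 0.2776 × 655 = 182 kJ.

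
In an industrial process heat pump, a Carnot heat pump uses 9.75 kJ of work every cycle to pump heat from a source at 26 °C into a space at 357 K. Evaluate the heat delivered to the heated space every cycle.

Q_H ≈ 60.2 kJ

T_C = 26 °C → 26 + 273.15 = 299.15 K.
COP_HP = T_H/(T_H − T_C) = 357.00/57.85 = 6.1711.
Q_H = COP_HP · W = 6.1711 × 9.75 = 60.2 kJ.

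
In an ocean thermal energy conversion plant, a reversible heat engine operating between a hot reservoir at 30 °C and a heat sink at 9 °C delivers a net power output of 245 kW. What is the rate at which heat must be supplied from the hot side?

Q̇_H ≈ 3537 kW

T_H = 30 °C → 30 + 273.15 = 303.15 K.
T_C = 9 °C → 9 + 273.15 = 282.15 K.
The Carnot efficiency is η = 1 − T_C/T_H = 1 − 282.15/303.15 = 0.0693.
Q_H = W/η = 245/0.0693 = 3537 kW.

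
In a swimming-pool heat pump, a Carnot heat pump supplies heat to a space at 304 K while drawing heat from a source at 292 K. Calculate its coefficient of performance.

COP_HP ≈ 25.3

For a reversible heat pump, COP_HP = T_H/(T_H − T_C) = 304.00/(304.00 − 292.00) = 25.3.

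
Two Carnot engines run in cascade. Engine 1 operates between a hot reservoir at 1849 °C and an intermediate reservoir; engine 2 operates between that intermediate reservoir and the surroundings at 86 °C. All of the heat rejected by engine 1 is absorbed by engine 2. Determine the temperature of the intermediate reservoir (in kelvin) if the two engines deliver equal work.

T_H = 1849 °C → 1849 + 273.15 = 2122.15 K.
T_C = 86 °C → 86 + 273.15 = 359.15 K.
For reversible stages Q_m = Q_H·(T_m/T_H). Setting W₁ = Q_H(1 − T_m/T_H) equal to W₂ = Q_m(1 − T_C/T_m) = Q_H·(T_m − T_C)/T_H gives T_H − T_m = T_m − T_C, so T_m = (T_H + T_C)/2 = (2122.15 + 359.15)/2 = 1240 K.

T_m ≈ 1240 K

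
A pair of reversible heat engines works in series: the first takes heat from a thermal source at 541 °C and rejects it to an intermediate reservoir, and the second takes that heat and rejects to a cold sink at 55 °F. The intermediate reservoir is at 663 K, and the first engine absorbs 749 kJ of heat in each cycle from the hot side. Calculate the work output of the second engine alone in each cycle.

T_H = 541 °C → 541 + 273.15 = 814.15 K.
T_C = 55 °F → (55 − 32) × 5/9 = 12.78 °C = 285.93 K.
Heat entering the second stage: Q_m = Q_H·(T_m/T_H) = 749 × 663.00/814.15 = 609.9 kJ.
Second-stage efficiency η₂ = 1 − T_C/T_m = 1 − 285.93/663.00 = 0.5687, so W₂ = η₂·Q_m = 346.9 kJ.

W₂ ≈ 346.9 kJ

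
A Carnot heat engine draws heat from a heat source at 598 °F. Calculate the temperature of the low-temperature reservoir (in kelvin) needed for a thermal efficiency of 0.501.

T_C ≈ 293 K

T_H = 598 °F → (598 − 32) × 5/9 = 314.44 °C = 587.59 K.
From η = 1 − T_C/T_H, T_C = T_H·(1 − η) = 587.59 × (1 − 0.501) = 293 K.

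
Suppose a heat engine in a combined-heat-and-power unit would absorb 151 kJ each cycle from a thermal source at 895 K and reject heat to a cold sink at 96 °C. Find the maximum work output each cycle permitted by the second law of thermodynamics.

W_max ≈ 88.7 kJ

T_C = 96 °C → 96 + 273.15 = 369.15 K.
By the Carnot theorem, η_max = 1 − T_C/T_H = 1 − 369.15/895.00 = 0.5875.
W_max = η_max · Q_H = 0.5875 × 151 = 88.7 kJ.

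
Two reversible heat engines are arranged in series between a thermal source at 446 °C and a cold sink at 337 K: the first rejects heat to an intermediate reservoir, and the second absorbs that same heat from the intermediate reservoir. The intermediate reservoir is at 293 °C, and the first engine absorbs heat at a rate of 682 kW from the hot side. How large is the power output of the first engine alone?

T_H = 446 °C → 446 + 273.15 = 719.15 K.
T_m = 293 °C → 293 + 273.15 = 566.15 K.
First-stage efficiency η₁ = 1 − T_m/T_H = 1 − 566.15/719.15 = 0.2128.
W₁ = η₁·Q_H = 0.2128 × 682 = 145 kW.

Ẇ₁ ≈ 145 kW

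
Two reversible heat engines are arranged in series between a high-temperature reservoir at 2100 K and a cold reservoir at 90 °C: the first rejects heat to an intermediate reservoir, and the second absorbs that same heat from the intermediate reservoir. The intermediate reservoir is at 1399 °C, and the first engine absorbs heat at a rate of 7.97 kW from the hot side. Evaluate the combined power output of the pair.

Ẇ_total ≈ 6.592 kW

T_C = 90 °C → 90 + 273.15 = 363.15 K.
Two reversible stages in series are equivalent to a single Carnot engine between T_H and T_C, so η_total = 1 − T_C/T_H = 1 − 363.15/2100.00 = 0.8271.
W_total = η_total · Q_H = 0.8271 × 7.97 = 6.592 kW.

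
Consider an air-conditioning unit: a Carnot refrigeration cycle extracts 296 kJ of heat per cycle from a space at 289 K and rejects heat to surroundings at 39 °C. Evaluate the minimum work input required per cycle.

W_in ≈ 23.7 kJ

T_H = 39 °C → 39 + 273.15 = 312.15 K.
For a reversible refrigerator, COP_R = T_C/(T_H − T_C) = 289.00/23.15 = 12.4838.
W = Q_C/COP_R = 296/12.4838 = 23.7 kJ.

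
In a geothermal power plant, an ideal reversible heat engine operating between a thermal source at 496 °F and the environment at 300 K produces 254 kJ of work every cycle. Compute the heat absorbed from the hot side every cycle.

T_H = 496 °F → (496 − 32) × 5/9 = 257.78 °C = 530.93 K.
Since the cycle is reversible, η = 1 − T_C/T_H = 1 − 300.00/530.93 = 0.4350.
Q_H = W/η = 254/0.4350 = 584.0 kJ.

Q_H ≈ 584.0 kJ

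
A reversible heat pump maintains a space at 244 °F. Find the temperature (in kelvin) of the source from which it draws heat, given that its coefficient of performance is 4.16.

T_C ≈ 297 K

T_H = 244 °F → (244 − 32) × 5/9 = 117.78 °C = 390.93 K.
COP_HP = T_H/(T_H − T_C) ⇒ T_C = T_H·(COP_HP − 1)/COP_HP = 390.93 × (4.16 − 1)/4.16 = 297 K.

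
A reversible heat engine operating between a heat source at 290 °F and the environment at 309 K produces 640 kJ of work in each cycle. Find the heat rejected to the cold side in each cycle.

Q_C ≈ 1840 kJ

T_H = 290 °F → (290 − 32) × 5/9 = 143.33 °C = 416.48 K.
Since the cycle is reversible, η = 1 − T_C/T_H = 1 − 309.00/416.48 = 0.2581.
Since Q_C/Q_H = T_C/T_H and Q_H = W/η, Q_C = W·T_C/(T_H − T_C) = 640 × 309.00/107.48 = 1840 kJ.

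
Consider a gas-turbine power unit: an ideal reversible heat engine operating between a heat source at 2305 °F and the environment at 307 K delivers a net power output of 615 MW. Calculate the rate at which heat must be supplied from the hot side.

Q̇_H ≈ 769 MW

T_H = 2305 °F → (2305 − 32) × 5/9 = 1262.78 °C = 1535.93 K.
η_rev = 1 − T_C/T_H = 1 − 307.00/1535.93 = 0.8001.
Q_H = W/η = 615/0.8001 = 769 MW.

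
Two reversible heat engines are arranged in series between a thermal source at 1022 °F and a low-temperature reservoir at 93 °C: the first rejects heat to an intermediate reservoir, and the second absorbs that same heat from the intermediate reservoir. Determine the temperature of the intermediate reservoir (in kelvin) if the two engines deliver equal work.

T_H = 1022 °F → (1022 − 32) × 5/9 = 550.00 °C = 823.15 K.
T_C = 93 °C → 93 + 273.15 = 366.15 K.
For reversible stages Q_m = Q_H·(T_m/T_H). Setting W₁ = Q_H(1 − T_m/T_H) equal to W₂ = Q_m(1 − T_C/T_m) = Q_H·(T_m − T_C)/T_H gives T_H − T_m = T_m − T_C, so T_m = (T_H + T_C)/2 = (823.15 + 366.15)/2 = 595 K.

T_m ≈ 595 K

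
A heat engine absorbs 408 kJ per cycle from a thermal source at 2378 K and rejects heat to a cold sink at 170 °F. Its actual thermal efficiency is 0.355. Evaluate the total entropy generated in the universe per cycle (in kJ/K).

ΔS_univ ≈ 0.581 kJ/K

T_C = 170 °F → (170 − 32) × 5/9 = 76.67 °C = 349.82 K.
W = η·Q_H = 0.355 × 408 = 144.8 kJ, so Q_C = Q_H − W = 263.2 kJ.
Entropy balance on the reservoirs: −Q_H/T_H = -0.1716 kJ/K, +Q_C/T_C = 0.7523 kJ/K.
ΔS_univ = −Q_H/T_H + Q_C/T_C = 0.581 kJ/K (> 0, since η = 0.355 < η_Carnot = 0.853).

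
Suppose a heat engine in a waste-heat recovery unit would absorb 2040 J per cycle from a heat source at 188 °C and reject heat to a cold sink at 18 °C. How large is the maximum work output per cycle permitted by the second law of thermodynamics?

W_max ≈ 752.0 J

T_H = 188 °C → 188 + 273.15 = 461.15 K.
T_C = 18 °C → 18 + 273.15 = 291.15 K.
No engine can exceed the Carnot limit: η_max = 1 − T_C/T_H = 1 − 291.15/461.15 = 0.3686.
W_max = η_max · Q_H = 0.3686 × 2040 = 752.0 J.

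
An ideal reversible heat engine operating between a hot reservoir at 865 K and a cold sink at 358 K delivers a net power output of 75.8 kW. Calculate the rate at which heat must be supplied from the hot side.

The Carnot efficiency is η = 1 − T_C/T_H = 1 − 358.00/865.00 = 0.5861.
Q_H = W/η = 75.8/0.5861 = 129.3 kW.

Q̇_H ≈ 129.3 kW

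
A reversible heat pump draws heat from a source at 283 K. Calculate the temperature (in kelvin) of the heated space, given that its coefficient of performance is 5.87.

T_H ≈ 341.1 K

COP_HP = T_H/(T_H − T_C) ⇒ T_H = T_C·COP_HP/(COP_HP − 1) = 283.00 × 5.87/(5.87 − 1) = 341.1 K.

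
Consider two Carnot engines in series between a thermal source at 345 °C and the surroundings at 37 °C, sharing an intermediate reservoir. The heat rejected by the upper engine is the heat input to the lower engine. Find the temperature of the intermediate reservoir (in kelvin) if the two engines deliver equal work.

T_m ≈ 464.1 K

T_H = 345 °C → 345 + 273.15 = 618.15 K.
T_C = 37 °C → 37 + 273.15 = 310.15 K.
For reversible stages Q_m = Q_H·(T_m/T_H). Setting W₁ = Q_H(1 − T_m/T_H) equal to W₂ = Q_m(1 − T_C/T_m) = Q_H·(T_m − T_C)/T_H gives T_H − T_m = T_m − T_C, so T_m = (T_H + T_C)/2 = (618.15 + 310.15)/2 = 464.1 K.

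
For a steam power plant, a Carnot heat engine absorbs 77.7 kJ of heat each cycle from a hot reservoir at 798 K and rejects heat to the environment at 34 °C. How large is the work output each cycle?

T_C = 34 °C → 34 + 273.15 = 307.15 K.
The Carnot efficiency is η = 1 − T_C/T_H = 1 − 307.15/798.00 = 0.6151.
W = η·Q_H = 0.6151 × 77.7 = 47.8 kJ.

W ≈ 47.8 kJ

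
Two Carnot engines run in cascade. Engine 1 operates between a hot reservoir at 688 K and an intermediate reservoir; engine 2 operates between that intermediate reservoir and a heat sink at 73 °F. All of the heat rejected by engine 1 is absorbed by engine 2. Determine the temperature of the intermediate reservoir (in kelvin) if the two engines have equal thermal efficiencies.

T_m ≈ 451 K

T_C = 73 °F → (73 − 32) × 5/9 = 22.78 °C = 295.93 K.
Equal efficiencies require 1 − T_m/T_H = 1 − T_C/T_m, i.e. T_m/T_H = T_C/T_m, so T_m = √(T_H·T_C) = √(688.00 × 295.93) = 451 K.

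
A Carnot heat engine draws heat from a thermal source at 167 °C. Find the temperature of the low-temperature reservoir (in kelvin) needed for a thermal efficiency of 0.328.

T_H = 167 °C → 167 + 273.15 = 440.15 K.
From η = 1 − T_C/T_H, T_C = T_H·(1 − η) = 440.15 × (1 − 0.328) = 296 K.

T_C ≈ 296 K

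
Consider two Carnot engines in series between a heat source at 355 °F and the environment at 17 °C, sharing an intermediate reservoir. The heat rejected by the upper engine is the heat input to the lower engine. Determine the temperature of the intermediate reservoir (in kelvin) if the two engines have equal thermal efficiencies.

T_m ≈ 362 K

T_H = 355 °F → (355 − 32) × 5/9 = 179.44 °C = 452.59 K.
T_C = 17 °C → 17 + 273.15 = 290.15 K.
Equal efficiencies require 1 − T_m/T_H = 1 − T_C/T_m, i.e. T_m/T_H = T_C/T_m, so T_m = √(T_H·T_C) = √(452.59 × 290.15) = 362 K.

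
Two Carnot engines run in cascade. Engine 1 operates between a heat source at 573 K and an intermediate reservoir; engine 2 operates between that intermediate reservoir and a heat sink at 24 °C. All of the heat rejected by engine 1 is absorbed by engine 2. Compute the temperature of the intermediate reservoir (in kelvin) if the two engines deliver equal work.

T_C = 24 °C → 24 + 273.15 = 297.15 K.
For reversible stages Q_m = Q_H·(T_m/T_H). Setting W₁ = Q_H(1 − T_m/T_H) equal to W₂ = Q_m(1 − T_C/T_m) = Q_H·(T_m − T_C)/T_H gives T_H − T_m = T_m − T_C, so T_m = (T_H + T_C)/2 = (573.00 + 297.15)/2 = 435 K.

T_m ≈ 435 K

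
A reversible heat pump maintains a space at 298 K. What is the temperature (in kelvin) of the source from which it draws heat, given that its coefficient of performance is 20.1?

T_C ≈ 283.2 K

COP_HP = T_H/(T_H − T_C) ⇒ T_C = T_H·(COP_HP − 1)/COP_HP = 298.00 × (20.1 − 1)/20.1 = 283.2 K.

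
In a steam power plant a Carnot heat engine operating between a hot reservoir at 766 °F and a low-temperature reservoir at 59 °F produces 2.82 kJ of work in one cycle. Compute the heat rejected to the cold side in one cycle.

Q_C ≈ 2.07 kJ

T_H = 766 °F → (766 − 32) × 5/9 = 407.78 °C = 680.93 K.
T_C = 59 °F → (59 − 32) × 5/9 = 15.00 °C = 288.15 K.
Carnot efficiency: η = 1 − T_C/T_H = 1 − 288.15/680.93 = 0.5768.
Since Q_C/Q_H = T_C/T_H and Q_H = W/η, Q_C = W·T_C/(T_H − T_C) = 2.82 × 288.15/392.78 = 2.07 kJ.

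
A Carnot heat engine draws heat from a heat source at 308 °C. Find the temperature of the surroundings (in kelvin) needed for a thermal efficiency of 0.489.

T_C ≈ 297 K

T_H = 308 °C → 308 + 273.15 = 581.15 K.
From η = 1 − T_C/T_H, T_C = T_H·(1 − η) = 581.15 × (1 − 0.489) = 297 K.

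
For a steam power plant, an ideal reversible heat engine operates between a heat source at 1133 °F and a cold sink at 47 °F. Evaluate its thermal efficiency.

η ≈ 0.682

T_H = 1133 °F → (1133 − 32) × 5/9 = 611.67 °C = 884.82 K.
T_C = 47 °F → (47 − 32) × 5/9 = 8.33 °C = 281.48 K.
Since the cycle is reversible, η = 1 − T_C/T_H = 1 − 281.48/884.82 = 0.682.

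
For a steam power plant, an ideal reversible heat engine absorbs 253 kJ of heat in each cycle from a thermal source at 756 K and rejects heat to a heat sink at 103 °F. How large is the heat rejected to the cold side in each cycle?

T_C = 103 °F → (103 − 32) × 5/9 = 39.44 °C = 312.59 K.
Since the cycle is reversible, η = 1 − T_C/T_H = 1 − 312.59/756.00 = 0.5865.
For a reversible cycle Q_C/Q_H = T_C/T_H, so Q_C = 253 × 312.59/756.00 = 105 kJ.

Q_C ≈ 105 kJ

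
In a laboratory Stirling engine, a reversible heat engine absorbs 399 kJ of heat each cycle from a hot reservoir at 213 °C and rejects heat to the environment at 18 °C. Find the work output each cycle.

W ≈ 160 kJ

T_H = 213 °C → 213 + 273.15 = 486.15 K.
T_C = 18 °C → 18 + 273.15 = 291.15 K.
η_rev = 1 − T_C/T_H = 1 − 291.15/486.15 = 0.4011.
W = η·Q_H = 0.4011 × 399 = 160 kJ.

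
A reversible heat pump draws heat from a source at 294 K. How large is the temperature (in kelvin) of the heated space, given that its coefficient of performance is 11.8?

COP_HP = T_H/(T_H − T_C) ⇒ T_H = T_C·COP_HP/(COP_HP − 1) = 294.00 × 11.8/(11.8 − 1) = 321 K.

T_H ≈ 321 K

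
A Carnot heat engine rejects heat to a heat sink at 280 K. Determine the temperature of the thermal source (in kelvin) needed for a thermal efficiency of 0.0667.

T_H ≈ 300 K

From η = 1 − T_C/T_H, solving for T_H gives T_H = T_C/(1 − η) = 280.00/(1 − 0.0667) = 300 K.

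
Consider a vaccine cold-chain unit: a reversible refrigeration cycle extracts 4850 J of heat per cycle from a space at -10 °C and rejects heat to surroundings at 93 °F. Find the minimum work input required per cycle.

W_in ≈ 809 J

T_H = 93 °F → (93 − 32) × 5/9 = 33.89 °C = 307.04 K.
T_C = -10 °C → -10 + 273.15 = 263.15 K.
Carnot COP: COP_R = T_C/(T_H − T_C) = 263.15/43.89 = 5.9958.
W = Q_C/COP_R = 4850/5.9958 = 809 J.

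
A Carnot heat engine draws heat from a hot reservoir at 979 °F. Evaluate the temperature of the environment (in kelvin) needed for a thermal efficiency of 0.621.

T_C ≈ 303 K

T_H = 979 °F → (979 − 32) × 5/9 = 526.11 °C = 799.26 K.
From η = 1 − T_C/T_H, T_C = T_H·(1 − η) = 799.26 × (1 − 0.621) = 303 K.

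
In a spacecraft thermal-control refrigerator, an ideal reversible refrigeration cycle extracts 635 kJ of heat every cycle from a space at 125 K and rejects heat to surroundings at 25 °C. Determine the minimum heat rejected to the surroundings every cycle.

Q_H ≈ 1515 kJ

T_H = 25 °C → 25 + 273.15 = 298.15 K.
For a reversible cycle Q_H/Q_C = T_H/T_C, so Q_H = Q_C·T_H/T_C = 635 × 298.15/125.00 = 1515 kJ.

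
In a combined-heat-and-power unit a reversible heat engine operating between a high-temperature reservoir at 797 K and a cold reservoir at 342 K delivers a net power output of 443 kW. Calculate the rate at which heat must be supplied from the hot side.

Carnot efficiency: η = 1 − T_C/T_H = 1 − 342.00/797.00 = 0.5709.
Q_H = W/η = 443/0.5709 = 776 kW.

Q̇_H ≈ 776 kW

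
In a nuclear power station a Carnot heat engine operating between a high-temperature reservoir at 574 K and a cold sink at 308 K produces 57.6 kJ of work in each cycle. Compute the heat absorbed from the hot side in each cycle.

For a reversible engine, η = 1 − T_C/T_H = 1 − 308.00/574.00 = 0.4634.
Q_H = W/η = 57.6/0.4634 = 124 kJ.

Q_H ≈ 124 kJ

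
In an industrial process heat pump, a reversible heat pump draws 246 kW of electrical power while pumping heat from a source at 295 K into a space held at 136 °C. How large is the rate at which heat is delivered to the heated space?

Q̇_H ≈ 881.7 kW

T_H = 136 °C → 136 + 273.15 = 409.15 K.
The Carnot heat-pump COP is COP_HP = T_H/(T_H − T_C) = 409.15/114.15 = 3.5843.
Q_H = COP_HP · W = 3.5843 × 246 = 881.7 kW.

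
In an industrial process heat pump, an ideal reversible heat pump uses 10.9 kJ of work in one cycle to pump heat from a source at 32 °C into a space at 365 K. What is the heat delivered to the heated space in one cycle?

T_C = 32 °C → 32 + 273.15 = 305.15 K.
Reversible heating COP: COP_HP = T_H/(T_H − T_C) = 365.00/59.85 = 6.0986.
Q_H = COP_HP · W = 6.0986 × 10.9 = 66.5 kJ.

Q_H ≈ 66.5 kJ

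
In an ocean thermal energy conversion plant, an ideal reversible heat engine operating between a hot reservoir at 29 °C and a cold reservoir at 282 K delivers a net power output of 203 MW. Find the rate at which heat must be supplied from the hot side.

Q̇_H ≈ 3044 MW

T_H = 29 °C → 29 + 273.15 = 302.15 K.
η_rev = 1 − T_C/T_H = 1 − 282.00/302.15 = 0.0667.
Q_H = W/η = 203/0.0667 = 3044 MW.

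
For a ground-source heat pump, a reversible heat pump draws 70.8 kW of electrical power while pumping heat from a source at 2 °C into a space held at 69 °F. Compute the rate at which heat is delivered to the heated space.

T_H = 69 °F → (69 − 32) × 5/9 = 20.56 °C = 293.71 K.
T_C = 2 °C → 2 + 273.15 = 275.15 K.
Reversible heating COP: COP_HP = T_H/(T_H − T_C) = 293.71/18.56 = 15.8284.
Q_H = COP_HP · W = 15.8284 × 70.8 = 1120 kW.

Q̇_H ≈ 1120 kW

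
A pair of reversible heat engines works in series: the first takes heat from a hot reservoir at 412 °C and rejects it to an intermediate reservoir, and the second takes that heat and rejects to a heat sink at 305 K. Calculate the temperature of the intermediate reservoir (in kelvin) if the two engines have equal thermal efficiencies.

T_m ≈ 457 K

T_H = 412 °C → 412 + 273.15 = 685.15 K.
Equal efficiencies require 1 − T_m/T_H = 1 − T_C/T_m, i.e. T_m/T_H = T_C/T_m, so T_m = √(T_H·T_C) = √(685.15 × 305.00) = 457 K.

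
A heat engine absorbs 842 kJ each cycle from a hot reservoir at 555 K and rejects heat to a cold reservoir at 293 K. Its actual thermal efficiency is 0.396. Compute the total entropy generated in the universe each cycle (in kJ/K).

ΔS_univ ≈ 0.2186 kJ/K

W = η·Q_H = 0.396 × 842 = 333.4 kJ, so Q_C = Q_H − W = 508.6 kJ.
Reservoir entropy changes: ΔS_H = −Q_H/T_H = −842/555.00 = -1.517 kJ/K and ΔS_C = +Q_C/T_C = 508.6/293.00 = 1.736 kJ/K.
ΔS_univ = −Q_H/T_H + Q_C/T_C = 0.2186 kJ/K (> 0, since η = 0.396 < η_Carnot = 0.472).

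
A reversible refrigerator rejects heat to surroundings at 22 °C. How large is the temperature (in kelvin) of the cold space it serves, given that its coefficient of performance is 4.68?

T_C ≈ 243 K

T_H = 22 °C → 22 + 273.15 = 295.15 K.
COP_R = T_C/(T_H − T_C) ⇒ T_C = T_H·COP_R/(1 + COP_R) = 295.15 × 4.68/(1 + 4.68) = 243 K.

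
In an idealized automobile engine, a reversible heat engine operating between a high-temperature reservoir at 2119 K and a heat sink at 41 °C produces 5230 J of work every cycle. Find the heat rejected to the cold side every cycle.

Q_C ≈ 910 J

T_C = 41 °C → 41 + 273.15 = 314.15 K.
The Carnot efficiency is η = 1 − T_C/T_H = 1 − 314.15/2119.00 = 0.8517.
Since Q_C/Q_H = T_C/T_H and Q_H = W/η, Q_C = W·T_C/(T_H − T_C) = 5230 × 314.15/1804.85 = 910 J.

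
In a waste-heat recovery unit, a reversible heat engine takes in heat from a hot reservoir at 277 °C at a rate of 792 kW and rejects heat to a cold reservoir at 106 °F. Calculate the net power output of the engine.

T_H = 277 °C → 277 + 273.15 = 550.15 K.
T_C = 106 °F → (106 − 32) × 5/9 = 41.11 °C = 314.26 K.
The Carnot efficiency is η = 1 − T_C/T_H = 1 − 314.26/550.15 = 0.4288.
W = η·Q_H = 0.4288 × 792 = 340 kW.

Ẇ ≈ 340 kW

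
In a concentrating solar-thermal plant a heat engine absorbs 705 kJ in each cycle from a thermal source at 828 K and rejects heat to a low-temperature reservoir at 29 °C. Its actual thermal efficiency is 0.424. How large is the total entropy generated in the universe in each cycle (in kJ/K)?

T_C = 29 °C → 29 + 273.15 = 302.15 K.
W = η·Q_H = 0.424 × 705 = 298.9 kJ, so Q_C = Q_H − W = 406.1 kJ.
Entropy balance on the reservoirs: −Q_H/T_H = -0.8514 kJ/K, +Q_C/T_C = 1.344 kJ/K.
ΔS_univ = −Q_H/T_H + Q_C/T_C = 0.493 kJ/K (> 0, since η = 0.424 < η_Carnot = 0.635).

ΔS_univ ≈ 0.493 kJ/K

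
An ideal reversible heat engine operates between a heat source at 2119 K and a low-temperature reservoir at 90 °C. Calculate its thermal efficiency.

η ≈ 0.829

T_C = 90 °C → 90 + 273.15 = 363.15 K.
Carnot efficiency: η = 1 − T_C/T_H = 1 − 363.15/2119.00 = 0.829.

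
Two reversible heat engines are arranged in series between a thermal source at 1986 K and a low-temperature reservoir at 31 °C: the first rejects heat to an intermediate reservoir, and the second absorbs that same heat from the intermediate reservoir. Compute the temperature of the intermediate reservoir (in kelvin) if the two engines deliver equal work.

T_m ≈ 1150 K

T_C = 31 °C → 31 + 273.15 = 304.15 K.
For reversible stages Q_m = Q_H·(T_m/T_H). Setting W₁ = Q_H(1 − T_m/T_H) equal to W₂ = Q_m(1 − T_C/T_m) = Q_H·(T_m − T_C)/T_H gives T_H − T_m = T_m − T_C, so T_m = (T_H + T_C)/2 = (1986.00 + 304.15)/2 = 1150 K.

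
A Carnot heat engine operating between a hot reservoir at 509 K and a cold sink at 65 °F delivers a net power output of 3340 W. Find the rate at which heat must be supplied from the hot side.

T_C = 65 °F → (65 − 32) × 5/9 = 18.33 °C = 291.48 K.
For a reversible engine, η = 1 − T_C/T_H = 1 − 291.48/509.00 = 0.4273.
Q_H = W/η = 3340/0.4273 = 7820 W.

Q̇_H ≈ 7820 W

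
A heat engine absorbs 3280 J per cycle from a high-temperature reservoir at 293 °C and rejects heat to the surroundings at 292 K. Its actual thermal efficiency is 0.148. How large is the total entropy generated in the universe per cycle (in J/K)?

T_H = 293 °C → 293 + 273.15 = 566.15 K.
W = η·Q_H = 0.148 × 3280 = 485.4 J, so Q_C = Q_H − W = 2795 J.
Reservoir entropy changes: ΔS_H = −Q_H/T_H = −3280/566.15 = -5.794 J/K and ΔS_C = +Q_C/T_C = 2795/292.00 = 9.570 J/K.
ΔS_univ = −Q_H/T_H + Q_C/T_C = 3.78 J/K (> 0, since η = 0.148 < η_Carnot = 0.484).

ΔS_univ ≈ 3.78 J/K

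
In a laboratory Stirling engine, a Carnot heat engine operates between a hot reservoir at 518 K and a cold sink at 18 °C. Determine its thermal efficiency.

T_C = 18 °C → 18 + 273.15 = 291.15 K.
The Carnot efficiency is η = 1 − T_C/T_H = 1 − 291.15/518.00 = 0.438.

η ≈ 0.438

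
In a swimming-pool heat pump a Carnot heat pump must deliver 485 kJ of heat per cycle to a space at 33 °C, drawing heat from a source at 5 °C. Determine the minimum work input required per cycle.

T_H = 33 °C → 33 + 273.15 = 306.15 K.
T_C = 5 °C → 5 + 273.15 = 278.15 K.
COP_HP = T_H/(T_H − T_C) = 306.15/28.00 = 10.9339.
W = Q_H/COP_HP = 485/10.9339 = 44.4 kJ.

W_in ≈ 44.4 kJ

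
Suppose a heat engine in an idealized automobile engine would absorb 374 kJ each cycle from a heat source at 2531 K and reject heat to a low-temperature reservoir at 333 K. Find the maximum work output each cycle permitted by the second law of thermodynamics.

No engine can exceed the Carnot limit: η_max = 1 − T_C/T_H = 1 − 333.00/2531.00 = 0.8684.
W_max = η_max · Q_H = 0.8684 × 374 = 325 kJ.

W_max ≈ 325 kJ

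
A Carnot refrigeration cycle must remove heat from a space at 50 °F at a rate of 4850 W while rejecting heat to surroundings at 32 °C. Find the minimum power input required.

T_H = 32 °C → 32 + 273.15 = 305.15 K.
T_C = 50 °F → (50 − 32) × 5/9 = 10.00 °C = 283.15 K.
COP_R = T_C/(T_H − T_C) = 283.15/22.00 = 12.8705.
W = Q_C/COP_R = 4850/12.8705 = 376.8 W.

Ẇ_in ≈ 376.8 W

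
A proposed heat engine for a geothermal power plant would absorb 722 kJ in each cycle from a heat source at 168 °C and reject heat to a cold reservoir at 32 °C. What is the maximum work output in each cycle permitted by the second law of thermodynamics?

W_max ≈ 222.6 kJ

T_H = 168 °C → 168 + 273.15 = 441.15 K.
T_C = 32 °C → 32 + 273.15 = 305.15 K.
No engine can exceed the Carnot limit: η_max = 1 − T_C/T_H = 1 − 305.15/441.15 = 0.3083.
W_max = η_max · Q_H = 0.3083 × 722 = 222.6 kJ.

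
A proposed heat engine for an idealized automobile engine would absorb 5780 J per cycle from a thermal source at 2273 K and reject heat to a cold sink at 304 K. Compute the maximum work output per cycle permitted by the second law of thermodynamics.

W_max ≈ 5010 J

The second-law ceiling is the Carnot efficiency, η_max = 1 − T_C/T_H = 1 − 304.00/2273.00 = 0.8663.
W_max = η_max · Q_H = 0.8663 × 5780 = 5010 J.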